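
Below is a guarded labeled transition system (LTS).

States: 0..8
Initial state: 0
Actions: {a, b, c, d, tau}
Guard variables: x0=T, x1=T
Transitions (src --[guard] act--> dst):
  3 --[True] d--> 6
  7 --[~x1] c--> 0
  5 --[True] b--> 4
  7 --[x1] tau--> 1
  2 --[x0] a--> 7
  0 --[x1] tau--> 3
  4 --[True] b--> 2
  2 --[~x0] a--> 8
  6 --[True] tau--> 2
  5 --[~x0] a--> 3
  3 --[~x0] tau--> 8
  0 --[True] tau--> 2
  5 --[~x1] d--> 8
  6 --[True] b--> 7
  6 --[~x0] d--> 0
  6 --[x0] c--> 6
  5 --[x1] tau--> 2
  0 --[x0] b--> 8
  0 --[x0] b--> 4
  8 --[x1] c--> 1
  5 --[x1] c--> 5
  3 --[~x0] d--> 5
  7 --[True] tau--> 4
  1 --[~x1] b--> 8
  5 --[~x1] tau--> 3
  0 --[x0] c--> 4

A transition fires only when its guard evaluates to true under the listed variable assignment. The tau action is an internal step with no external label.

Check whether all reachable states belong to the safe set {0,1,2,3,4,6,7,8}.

Allowed set {0,1,2,3,4,6,7,8}
R = {0,1,2,3,4,6,7,8}
  0: safe
  1: safe
  2: safe
  3: safe
  4: safe
  6: safe
  7: safe
  8: safe

Answer: INVARIANT HOLDS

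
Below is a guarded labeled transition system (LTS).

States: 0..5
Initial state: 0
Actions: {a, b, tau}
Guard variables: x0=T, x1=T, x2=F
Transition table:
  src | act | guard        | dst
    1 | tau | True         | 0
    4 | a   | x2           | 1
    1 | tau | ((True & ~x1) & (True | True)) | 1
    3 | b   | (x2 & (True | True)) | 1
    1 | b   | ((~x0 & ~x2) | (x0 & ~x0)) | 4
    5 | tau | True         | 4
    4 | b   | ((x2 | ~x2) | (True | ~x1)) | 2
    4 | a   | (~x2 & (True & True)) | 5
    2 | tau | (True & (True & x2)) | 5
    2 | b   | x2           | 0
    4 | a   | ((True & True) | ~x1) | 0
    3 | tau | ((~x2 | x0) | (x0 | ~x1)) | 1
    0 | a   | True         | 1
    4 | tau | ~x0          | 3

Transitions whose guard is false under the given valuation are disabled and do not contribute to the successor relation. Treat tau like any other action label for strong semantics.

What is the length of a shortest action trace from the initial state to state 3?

Answer: UNREACHABLE

Working:
Breadth-first toward 3:
  L0 = {0}
  L1 = {1}
3 never appears.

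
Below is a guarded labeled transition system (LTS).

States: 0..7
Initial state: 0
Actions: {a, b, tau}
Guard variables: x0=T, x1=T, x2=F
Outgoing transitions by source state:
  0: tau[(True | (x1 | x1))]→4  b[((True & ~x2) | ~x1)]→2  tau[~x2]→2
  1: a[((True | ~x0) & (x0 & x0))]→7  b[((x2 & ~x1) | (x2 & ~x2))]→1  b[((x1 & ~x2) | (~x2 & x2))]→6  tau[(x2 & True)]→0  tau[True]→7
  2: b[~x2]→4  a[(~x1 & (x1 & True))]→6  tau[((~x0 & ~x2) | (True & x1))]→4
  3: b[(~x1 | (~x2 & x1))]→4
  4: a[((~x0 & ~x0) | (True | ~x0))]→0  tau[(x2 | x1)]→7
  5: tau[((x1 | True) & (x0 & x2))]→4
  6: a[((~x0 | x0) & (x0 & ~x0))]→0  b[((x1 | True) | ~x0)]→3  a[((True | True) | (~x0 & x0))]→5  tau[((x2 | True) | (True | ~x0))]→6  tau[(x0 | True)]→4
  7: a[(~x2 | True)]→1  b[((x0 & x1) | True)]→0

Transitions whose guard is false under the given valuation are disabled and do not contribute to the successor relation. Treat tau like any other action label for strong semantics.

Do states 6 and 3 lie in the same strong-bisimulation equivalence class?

Answer: NOT BISIMILAR

Working:
Refine partition for ~:
  round 0: {{0,1,2,3,4,5,6,7}}
  round 1: {{0,2},{1,6},{3},{4},{5},{7}}
  round 2: {{0},{1},{2},{3},{4},{5},{6},{7}}
8 equivalence class(es) (converged in 3)
[6]={6}  [3]={3}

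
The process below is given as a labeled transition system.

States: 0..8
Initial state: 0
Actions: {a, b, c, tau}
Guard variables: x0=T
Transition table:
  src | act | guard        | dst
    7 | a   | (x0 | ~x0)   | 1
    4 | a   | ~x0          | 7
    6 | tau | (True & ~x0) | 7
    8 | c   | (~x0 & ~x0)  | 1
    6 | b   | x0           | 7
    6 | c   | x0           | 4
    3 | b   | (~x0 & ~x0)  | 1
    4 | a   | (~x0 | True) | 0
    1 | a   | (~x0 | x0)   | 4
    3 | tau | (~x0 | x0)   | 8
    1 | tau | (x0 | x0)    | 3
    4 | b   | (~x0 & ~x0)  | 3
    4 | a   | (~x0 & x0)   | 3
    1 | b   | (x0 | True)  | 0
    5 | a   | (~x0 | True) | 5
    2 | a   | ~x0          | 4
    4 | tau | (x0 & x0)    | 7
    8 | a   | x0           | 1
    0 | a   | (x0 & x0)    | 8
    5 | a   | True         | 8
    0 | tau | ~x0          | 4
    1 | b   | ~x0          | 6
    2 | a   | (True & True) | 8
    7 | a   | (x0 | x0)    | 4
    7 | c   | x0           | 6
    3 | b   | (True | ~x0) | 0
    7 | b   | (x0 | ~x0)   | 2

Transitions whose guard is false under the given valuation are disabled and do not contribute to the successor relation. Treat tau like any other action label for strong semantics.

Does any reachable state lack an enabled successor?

Reachable = {0,1,2,3,4,6,7,8}
  0: a→8  [1 exit(s)]
  1: a→4  b→0  tau→3  [3 exit(s)]
  2: a→8  [1 exit(s)]
  3: b→0  tau→8  [2 exit(s)]
  4: a→0  tau→7  [2 exit(s)]
  6: b→7  c→4  [2 exit(s)]
  7: a→1  a→4  b→2  c→6  [4 exit(s)]
  8: a→1  [1 exit(s)]

Answer: DEADLOCK-FREE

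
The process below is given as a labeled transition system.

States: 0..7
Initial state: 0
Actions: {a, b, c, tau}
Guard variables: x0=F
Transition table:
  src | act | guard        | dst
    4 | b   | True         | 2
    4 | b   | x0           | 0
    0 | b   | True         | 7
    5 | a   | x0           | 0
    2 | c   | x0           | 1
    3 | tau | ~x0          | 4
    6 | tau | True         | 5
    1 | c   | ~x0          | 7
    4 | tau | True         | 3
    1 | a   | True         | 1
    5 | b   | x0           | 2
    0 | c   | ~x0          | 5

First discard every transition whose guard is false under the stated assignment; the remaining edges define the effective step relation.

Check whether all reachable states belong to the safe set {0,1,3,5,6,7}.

Answer: INVARIANT HOLDS

Working:
Allowed set {0,1,3,5,6,7}
Reach set: {0,5,7}
  0: safe
  5: safe
  7: safe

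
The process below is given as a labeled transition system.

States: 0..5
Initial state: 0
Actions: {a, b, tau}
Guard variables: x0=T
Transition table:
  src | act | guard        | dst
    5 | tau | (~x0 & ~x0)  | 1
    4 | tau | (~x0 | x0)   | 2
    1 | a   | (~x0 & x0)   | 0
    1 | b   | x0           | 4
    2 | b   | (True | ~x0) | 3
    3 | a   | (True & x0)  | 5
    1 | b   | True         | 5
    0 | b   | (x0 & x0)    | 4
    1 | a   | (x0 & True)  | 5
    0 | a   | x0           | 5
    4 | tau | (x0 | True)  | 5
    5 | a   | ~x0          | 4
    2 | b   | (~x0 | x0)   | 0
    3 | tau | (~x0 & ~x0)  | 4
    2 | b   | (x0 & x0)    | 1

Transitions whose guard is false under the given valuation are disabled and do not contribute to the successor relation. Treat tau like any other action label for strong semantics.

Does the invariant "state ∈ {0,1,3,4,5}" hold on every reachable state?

Allowed set {0,1,3,4,5}
Reachable = {0,1,2,3,4,5}
  0: safe
  1: safe
  2: outside
  3: safe
  4: safe
  5: safe
witness against invariant: b·tau → 2

Answer: INVARIANT VIOLATED at state 2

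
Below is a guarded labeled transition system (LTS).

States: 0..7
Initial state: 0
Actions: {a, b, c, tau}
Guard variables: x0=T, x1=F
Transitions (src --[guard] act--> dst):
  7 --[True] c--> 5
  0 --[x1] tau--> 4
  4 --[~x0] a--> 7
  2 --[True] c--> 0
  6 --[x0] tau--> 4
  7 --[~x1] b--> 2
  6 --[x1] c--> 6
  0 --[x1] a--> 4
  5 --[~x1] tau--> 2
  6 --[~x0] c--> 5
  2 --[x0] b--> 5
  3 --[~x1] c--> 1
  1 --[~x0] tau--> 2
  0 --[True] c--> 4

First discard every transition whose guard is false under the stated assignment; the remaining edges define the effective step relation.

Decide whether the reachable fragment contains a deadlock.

Answer: DEADLOCK at state 4

Working:
Reach set: {0,4}
  0: c→4  [1 out]
  4: ∅  [no exit]
witness 4: c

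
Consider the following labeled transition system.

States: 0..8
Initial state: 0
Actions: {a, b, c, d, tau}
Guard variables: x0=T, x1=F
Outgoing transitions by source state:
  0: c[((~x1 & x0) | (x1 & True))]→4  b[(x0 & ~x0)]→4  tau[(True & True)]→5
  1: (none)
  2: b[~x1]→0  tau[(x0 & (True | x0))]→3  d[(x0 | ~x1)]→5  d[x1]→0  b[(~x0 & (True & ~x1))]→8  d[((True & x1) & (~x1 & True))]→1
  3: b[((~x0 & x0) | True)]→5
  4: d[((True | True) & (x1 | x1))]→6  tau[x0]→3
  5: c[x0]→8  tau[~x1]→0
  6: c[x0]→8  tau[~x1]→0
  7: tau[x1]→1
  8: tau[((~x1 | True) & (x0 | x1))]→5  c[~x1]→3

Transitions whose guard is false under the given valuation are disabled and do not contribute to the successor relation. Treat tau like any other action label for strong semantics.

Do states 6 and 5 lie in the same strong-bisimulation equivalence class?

Refine partition for ~:
  π0 = {{0,1,2,3,4,5,6,7,8}}
  π1 = {{0,5,6,8},{1,7},{2},{3},{4}}
  π2 = {{0},{1,7},{2},{3},{4},{5,6},{8}}
7 equivalence class(es) (converged in 3)
6∈{5,6}, 5∈{5,6}

Answer: BISIMILAR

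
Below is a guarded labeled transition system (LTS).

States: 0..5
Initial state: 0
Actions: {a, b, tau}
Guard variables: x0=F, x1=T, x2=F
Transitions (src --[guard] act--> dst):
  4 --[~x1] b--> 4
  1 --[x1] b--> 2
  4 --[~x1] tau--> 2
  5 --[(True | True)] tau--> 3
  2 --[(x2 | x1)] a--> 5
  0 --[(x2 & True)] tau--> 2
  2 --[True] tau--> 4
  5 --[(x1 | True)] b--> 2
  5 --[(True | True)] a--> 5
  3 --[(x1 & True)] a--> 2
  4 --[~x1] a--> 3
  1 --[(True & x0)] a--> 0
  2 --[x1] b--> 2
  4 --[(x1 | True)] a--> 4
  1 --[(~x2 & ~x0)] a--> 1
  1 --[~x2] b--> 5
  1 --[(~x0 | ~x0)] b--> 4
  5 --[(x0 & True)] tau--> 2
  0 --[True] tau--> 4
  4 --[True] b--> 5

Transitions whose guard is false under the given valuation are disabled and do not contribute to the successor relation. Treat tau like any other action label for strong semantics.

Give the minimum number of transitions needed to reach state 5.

Breadth-first toward 5:
  depth 0: {0}
  depth 1: {4}
  depth 2: {5}
depth(5)=2, e.g. tau·b

Answer: 2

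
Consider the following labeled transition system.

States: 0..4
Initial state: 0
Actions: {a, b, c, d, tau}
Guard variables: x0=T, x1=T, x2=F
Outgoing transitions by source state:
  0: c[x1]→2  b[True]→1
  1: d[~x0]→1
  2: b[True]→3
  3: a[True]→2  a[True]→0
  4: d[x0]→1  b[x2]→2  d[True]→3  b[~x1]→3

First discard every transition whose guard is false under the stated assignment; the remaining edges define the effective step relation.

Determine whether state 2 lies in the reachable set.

7 transition(s) survive guard evaluation.
L0 = {0}
L1 = {1,2}  cumulative {0,1,2}
L2 = {3}  cumulative {0,1,2,3}
Reachable = {0,1,2,3}
witness 2: c

Answer: REACHABLE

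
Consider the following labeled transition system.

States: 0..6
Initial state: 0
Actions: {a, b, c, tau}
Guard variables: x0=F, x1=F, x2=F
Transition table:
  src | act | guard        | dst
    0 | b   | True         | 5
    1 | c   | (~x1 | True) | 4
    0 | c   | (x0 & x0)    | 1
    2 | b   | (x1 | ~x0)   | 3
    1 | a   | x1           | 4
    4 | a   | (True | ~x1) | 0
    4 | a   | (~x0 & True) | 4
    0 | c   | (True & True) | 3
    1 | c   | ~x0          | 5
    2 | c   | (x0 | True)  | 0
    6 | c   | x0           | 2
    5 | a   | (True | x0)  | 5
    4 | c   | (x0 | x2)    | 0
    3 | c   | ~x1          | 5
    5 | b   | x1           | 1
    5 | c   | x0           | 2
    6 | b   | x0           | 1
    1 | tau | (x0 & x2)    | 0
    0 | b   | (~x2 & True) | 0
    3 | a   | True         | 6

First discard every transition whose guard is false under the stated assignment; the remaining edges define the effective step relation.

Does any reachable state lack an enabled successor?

Answer: DEADLOCK at state 6

Analysis:
Reachable = {0,3,5,6}
  0: b→0  b→5  c→3  [3 out]
  3: a→6  c→5  [2 out]
  5: a→5  [1 out]
  6: ∅  [deadlock]
trace reaching 6: c·a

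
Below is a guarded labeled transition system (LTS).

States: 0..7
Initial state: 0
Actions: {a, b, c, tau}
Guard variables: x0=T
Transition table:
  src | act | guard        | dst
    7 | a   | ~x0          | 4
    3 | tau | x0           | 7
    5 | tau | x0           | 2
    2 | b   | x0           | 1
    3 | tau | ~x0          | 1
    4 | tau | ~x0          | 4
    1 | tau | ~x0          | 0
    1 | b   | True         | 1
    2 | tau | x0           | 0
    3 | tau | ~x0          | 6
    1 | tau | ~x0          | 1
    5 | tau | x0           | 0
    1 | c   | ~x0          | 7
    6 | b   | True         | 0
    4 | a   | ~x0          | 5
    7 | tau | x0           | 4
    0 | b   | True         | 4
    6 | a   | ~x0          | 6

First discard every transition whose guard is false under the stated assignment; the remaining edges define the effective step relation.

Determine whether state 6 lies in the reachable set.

9 transition(s) survive guard evaluation.
L0 = {0}
L1 = {4}  now seen {0,4}
Reach set: {0,4}

Answer: UNREACHABLE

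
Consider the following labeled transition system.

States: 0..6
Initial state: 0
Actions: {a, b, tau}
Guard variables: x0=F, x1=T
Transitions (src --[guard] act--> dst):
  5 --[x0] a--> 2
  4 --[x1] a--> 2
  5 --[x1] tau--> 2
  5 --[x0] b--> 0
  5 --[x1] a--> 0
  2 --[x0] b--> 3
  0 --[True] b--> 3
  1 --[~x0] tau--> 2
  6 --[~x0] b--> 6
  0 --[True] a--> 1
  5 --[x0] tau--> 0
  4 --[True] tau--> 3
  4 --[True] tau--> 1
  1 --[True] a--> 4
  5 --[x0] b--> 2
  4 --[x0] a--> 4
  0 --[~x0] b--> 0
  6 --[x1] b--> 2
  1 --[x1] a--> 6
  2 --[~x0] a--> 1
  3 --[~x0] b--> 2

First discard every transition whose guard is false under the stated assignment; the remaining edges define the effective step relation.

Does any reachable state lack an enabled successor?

R = {0,1,2,3,4,6}
  0: a→1  b→0  b→3  [3 out]
  1: a→4  a→6  tau→2  [3 out]
  2: a→1  [1 out]
  3: b→2  [1 out]
  4: a→2  tau→1  tau→3  [3 out]
  6: b→2  b→6  [2 out]

Answer: DEADLOCK-FREE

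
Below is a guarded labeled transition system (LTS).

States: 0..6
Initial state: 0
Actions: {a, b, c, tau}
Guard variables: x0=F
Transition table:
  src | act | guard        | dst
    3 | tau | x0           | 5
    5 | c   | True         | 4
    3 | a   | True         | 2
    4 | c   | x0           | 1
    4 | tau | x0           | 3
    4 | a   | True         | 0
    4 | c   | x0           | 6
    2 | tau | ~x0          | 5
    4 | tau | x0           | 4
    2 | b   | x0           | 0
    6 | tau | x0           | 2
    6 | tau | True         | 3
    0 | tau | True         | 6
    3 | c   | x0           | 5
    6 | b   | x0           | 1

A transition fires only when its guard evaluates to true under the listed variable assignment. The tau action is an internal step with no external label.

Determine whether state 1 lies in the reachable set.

Answer: UNREACHABLE

Working:
6 transition(s) survive guard evaluation.
Layer 0: {0}
Layer 1: {6}  now seen {0,6}
Layer 2: {3}  now seen {0,3,6}
Layer 3: {2}  now seen {0,2,3,6}
Layer 4: {5}  now seen {0,2,3,5,6}
Layer 5: {4}  now seen {0,2,3,4,5,6}
Reach set: {0,2,3,4,5,6}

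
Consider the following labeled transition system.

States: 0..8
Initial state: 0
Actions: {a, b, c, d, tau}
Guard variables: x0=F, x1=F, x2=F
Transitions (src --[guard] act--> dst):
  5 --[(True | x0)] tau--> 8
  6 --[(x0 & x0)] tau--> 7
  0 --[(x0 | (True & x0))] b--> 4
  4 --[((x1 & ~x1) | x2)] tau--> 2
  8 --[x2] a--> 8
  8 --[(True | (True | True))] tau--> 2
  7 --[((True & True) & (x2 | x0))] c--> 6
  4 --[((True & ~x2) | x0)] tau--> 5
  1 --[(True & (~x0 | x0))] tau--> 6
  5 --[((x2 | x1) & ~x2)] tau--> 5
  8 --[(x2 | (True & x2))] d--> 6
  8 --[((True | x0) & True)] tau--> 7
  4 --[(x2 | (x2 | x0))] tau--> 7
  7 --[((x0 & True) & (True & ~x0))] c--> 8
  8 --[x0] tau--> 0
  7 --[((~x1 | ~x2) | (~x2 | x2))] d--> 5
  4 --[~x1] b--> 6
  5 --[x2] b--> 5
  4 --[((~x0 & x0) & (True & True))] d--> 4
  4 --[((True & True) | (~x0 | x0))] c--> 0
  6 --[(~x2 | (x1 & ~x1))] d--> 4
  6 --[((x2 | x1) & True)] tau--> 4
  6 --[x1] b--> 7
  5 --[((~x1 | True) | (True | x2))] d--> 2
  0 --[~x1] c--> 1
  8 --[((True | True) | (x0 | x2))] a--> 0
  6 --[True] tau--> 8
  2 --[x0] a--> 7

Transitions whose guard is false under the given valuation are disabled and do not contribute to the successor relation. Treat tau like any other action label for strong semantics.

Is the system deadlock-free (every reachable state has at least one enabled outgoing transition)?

Answer: DEADLOCK at state 2

Trace:
R = {0,1,2,4,5,6,7,8}
  0: c→1  [1 exit(s)]
  1: tau→6  [1 exit(s)]
  2: ∅  [no exit]
  4: b→6  c→0  tau→5  [3 exit(s)]
  5: d→2  tau→8  [2 exit(s)]
  6: d→4  tau→8  [2 exit(s)]
  7: d→5  [1 exit(s)]
  8: a→0  tau→2  tau→7  [3 exit(s)]
witness 2: c·tau·tau·tau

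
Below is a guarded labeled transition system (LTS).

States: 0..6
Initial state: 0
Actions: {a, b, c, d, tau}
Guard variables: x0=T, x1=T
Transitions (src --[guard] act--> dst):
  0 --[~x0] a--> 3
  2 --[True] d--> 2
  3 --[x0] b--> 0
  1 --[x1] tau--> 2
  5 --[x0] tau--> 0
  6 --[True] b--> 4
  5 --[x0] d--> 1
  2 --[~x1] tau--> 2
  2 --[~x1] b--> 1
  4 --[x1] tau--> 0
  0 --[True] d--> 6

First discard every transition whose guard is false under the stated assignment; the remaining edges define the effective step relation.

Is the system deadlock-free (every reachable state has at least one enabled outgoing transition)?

Answer: DEADLOCK-FREE

Analysis:
R = {0,4,6}
  0: d→6  [deg 1]
  4: tau→0  [deg 1]
  6: b→4  [deg 1]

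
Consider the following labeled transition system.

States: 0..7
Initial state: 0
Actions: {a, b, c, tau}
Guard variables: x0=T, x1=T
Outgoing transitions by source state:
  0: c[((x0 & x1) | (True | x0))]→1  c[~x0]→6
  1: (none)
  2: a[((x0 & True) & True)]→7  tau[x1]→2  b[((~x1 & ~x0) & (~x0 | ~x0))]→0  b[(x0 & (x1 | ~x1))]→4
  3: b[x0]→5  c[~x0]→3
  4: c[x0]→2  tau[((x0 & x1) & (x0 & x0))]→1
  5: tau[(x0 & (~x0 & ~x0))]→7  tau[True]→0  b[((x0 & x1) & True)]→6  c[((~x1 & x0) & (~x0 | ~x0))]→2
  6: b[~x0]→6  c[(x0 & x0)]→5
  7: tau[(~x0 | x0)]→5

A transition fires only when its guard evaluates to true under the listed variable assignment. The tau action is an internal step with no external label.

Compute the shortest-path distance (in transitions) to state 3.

Answer: UNREACHABLE

Working:
BFS to 3:
  L0 = {0}
  L1 = {1}
3 never appears.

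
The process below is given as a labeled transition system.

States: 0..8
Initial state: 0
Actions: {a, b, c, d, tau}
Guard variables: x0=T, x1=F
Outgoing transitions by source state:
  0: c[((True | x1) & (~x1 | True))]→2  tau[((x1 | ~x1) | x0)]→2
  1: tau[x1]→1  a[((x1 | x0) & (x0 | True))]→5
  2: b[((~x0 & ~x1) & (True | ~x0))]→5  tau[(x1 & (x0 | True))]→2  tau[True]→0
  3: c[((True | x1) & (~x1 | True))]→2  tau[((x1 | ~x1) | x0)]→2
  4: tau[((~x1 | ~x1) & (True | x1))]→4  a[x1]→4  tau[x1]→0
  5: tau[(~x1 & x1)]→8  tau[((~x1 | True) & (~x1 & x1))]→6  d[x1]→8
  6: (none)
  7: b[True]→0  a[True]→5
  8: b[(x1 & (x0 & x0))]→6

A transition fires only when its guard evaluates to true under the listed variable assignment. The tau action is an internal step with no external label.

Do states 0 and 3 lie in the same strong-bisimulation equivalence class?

Compute ~ classes (split until stable):
  π0 = {{0,1,2,3,4,5,6,7,8}}
  π1 = {{0,3},{1},{2,4},{5,6,8},{7}}
  π2 = {{0,3},{1},{2},{4},{5,6,8},{7}}
Fixed point at round 3; 6 class(es).
[0]={0,3}  [3]={0,3}

Answer: BISIMILAR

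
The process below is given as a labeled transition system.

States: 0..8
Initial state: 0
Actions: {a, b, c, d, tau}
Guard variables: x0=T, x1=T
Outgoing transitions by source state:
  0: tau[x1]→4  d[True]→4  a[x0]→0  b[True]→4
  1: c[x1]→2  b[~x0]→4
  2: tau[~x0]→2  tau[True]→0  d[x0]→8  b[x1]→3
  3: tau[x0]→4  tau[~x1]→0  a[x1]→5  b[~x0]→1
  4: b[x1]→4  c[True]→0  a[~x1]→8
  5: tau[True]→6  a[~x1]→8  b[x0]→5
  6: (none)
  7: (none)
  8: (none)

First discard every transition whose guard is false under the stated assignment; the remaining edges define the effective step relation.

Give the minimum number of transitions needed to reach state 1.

Answer: UNREACHABLE

Working:
BFS to 1:
  L0 = {0}
  L1 = {4}
1 never appears.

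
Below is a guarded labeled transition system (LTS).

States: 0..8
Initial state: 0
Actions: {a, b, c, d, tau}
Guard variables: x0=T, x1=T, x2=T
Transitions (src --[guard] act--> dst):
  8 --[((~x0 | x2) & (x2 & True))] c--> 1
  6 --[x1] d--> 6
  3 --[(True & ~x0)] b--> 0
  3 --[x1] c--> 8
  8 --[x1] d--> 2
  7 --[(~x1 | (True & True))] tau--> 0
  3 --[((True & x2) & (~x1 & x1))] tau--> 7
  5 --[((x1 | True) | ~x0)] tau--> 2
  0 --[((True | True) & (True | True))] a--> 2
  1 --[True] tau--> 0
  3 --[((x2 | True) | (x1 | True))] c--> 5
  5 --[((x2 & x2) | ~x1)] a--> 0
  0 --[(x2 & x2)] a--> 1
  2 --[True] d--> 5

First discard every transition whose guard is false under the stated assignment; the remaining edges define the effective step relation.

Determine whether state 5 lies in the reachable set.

Answer: REACHABLE

Trace:
Guard filter leaves 12 enabled edge(s).
L0 = {0}
L1 = {1,2}  cumulative {0,1,2}
L2 = {5}  cumulative {0,1,2,5}
Reachable = {0,1,2,5}
trace reaching 5: a·d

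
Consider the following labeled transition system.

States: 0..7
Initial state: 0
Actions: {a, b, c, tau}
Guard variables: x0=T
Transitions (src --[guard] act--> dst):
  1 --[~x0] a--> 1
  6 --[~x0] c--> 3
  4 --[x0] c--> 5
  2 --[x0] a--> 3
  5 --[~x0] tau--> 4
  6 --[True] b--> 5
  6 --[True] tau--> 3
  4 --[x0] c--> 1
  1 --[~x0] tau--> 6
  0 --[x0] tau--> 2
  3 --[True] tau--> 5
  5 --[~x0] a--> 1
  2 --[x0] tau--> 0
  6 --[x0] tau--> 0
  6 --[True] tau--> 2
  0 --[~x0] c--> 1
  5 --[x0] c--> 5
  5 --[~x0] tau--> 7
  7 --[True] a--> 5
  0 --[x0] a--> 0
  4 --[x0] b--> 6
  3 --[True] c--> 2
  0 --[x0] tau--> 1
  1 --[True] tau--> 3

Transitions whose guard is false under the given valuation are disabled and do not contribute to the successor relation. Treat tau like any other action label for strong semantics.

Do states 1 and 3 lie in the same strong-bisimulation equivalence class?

Answer: NOT BISIMILAR

Analysis:
Bisimulation quotient by refinement:
  P[0] = {{0,1,2,3,4,5,6,7}}
  P[1] = {{0,2},{1},{3},{4},{5},{6},{7}}
  P[2] = {{0},{1},{2},{3},{4},{5},{6},{7}}
Fixed point at round 3; 8 class(es).
[1]={1}  [3]={3}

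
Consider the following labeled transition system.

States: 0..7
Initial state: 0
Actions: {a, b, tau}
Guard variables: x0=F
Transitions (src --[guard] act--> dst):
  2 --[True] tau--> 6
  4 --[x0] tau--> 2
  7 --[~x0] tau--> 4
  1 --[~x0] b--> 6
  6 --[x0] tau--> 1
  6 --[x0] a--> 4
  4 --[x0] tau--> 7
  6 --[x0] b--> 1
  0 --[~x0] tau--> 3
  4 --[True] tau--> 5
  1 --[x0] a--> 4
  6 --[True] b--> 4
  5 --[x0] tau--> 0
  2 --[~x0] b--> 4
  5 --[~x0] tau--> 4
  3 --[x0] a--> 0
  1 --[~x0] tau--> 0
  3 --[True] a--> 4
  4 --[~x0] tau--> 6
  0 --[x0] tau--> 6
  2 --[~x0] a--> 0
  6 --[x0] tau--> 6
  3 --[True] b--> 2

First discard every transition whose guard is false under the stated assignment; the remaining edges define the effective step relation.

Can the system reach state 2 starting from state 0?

Answer: REACHABLE

Working:
Guard filter leaves 13 enabled edge(s).
Layer 0: {0}
Layer 1: {3}  now seen {0,3}
Layer 2: {2,4}  now seen {0,2,3,4}
Layer 3: {5,6}  now seen {0,2,3,4,5,6}
R = {0,2,3,4,5,6}
Path to 2: tau·b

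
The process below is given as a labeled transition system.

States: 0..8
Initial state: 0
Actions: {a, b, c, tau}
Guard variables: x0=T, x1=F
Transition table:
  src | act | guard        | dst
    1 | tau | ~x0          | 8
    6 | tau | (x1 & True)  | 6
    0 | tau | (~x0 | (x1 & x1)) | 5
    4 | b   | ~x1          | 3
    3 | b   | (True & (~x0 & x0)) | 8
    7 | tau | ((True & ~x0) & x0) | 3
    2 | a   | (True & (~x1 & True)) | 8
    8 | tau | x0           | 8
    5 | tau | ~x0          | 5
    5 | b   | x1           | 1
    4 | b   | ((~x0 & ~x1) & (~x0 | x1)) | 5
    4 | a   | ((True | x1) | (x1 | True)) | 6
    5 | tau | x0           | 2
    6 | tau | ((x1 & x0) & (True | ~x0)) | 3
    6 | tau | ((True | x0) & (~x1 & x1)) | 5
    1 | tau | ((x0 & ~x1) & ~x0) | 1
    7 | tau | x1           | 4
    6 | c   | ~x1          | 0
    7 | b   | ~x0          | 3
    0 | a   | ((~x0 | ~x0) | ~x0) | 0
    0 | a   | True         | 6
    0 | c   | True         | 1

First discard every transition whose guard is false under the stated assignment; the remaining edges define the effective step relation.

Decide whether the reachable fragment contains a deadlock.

Answer: DEADLOCK at state 1

Analysis:
Reachable = {0,1,6}
  0: a→6  c→1  [2 exit(s)]
  1: ∅  [no exit]
  6: c→0  [1 exit(s)]
Path to 1: c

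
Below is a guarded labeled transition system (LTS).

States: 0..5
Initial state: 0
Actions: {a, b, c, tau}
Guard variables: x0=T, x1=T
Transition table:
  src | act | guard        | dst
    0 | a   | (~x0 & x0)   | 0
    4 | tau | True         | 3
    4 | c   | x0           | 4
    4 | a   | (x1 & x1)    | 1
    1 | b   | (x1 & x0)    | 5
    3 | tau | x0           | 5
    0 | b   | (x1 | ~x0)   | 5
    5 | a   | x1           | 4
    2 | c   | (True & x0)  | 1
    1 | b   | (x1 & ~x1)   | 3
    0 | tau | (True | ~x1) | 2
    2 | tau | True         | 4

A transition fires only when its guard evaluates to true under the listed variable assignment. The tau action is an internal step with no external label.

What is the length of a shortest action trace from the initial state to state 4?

Answer: 2

Working:
BFS to 4:
  L0 = {0}
  L1 = {2,5}
  L2 = {1,4}
4 enters at depth 2; path b·a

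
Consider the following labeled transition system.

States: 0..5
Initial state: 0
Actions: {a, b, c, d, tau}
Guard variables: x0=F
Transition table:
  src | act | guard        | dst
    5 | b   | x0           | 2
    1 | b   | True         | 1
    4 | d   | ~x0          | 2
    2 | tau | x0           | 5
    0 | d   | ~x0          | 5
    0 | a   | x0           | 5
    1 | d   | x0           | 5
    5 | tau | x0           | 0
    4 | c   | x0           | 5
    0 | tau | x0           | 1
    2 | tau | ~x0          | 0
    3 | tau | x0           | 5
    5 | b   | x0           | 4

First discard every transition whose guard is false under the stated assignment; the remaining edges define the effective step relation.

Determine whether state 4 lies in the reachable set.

Answer: UNREACHABLE

Analysis:
4 transition(s) survive guard evaluation.
depth 0: {0}
depth 1: {5}  total {0,5}
R = {0,5}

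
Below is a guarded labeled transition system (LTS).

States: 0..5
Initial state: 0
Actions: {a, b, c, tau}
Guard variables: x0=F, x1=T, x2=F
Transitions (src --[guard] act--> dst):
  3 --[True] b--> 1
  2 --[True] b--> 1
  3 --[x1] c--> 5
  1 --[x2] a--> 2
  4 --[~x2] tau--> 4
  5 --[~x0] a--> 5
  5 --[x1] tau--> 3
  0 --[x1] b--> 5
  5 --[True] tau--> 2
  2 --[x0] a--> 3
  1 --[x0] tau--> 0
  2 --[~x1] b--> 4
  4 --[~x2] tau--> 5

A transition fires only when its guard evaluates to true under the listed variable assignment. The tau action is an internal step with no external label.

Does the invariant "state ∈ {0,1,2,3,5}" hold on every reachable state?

Safe = {0,1,2,3,5}
Reachable = {0,1,2,3,5}
  0: safe
  1: safe
  2: safe
  3: safe
  5: safe

Answer: INVARIANT HOLDS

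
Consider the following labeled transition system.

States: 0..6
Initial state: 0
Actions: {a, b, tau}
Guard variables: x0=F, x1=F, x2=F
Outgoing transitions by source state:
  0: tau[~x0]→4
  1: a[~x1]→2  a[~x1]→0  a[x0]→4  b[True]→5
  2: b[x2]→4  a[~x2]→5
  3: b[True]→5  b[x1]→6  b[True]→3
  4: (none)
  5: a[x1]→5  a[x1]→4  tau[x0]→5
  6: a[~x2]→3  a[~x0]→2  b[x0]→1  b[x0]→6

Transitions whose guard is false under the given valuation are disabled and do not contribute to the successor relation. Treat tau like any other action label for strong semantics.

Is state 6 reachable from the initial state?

9 transition(s) survive guard evaluation.
Layer 0: {0}
Layer 1: {4}  now seen {0,4}
R = {0,4}

Answer: UNREACHABLE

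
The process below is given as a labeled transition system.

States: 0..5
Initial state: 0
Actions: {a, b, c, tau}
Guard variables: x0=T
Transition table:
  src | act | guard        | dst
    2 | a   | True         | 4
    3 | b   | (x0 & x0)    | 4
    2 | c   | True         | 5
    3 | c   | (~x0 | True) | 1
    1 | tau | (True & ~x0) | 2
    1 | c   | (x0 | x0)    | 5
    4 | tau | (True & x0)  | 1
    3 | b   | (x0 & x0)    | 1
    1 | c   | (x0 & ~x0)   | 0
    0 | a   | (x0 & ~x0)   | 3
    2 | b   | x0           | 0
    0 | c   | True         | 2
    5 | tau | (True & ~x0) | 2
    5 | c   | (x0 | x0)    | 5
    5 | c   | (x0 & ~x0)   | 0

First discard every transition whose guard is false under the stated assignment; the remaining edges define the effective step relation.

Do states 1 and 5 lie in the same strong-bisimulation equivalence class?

Refine partition for ~:
  P[0] = {{0,1,2,3,4,5}}
  P[1] = {{0,1,5},{2},{3},{4}}
  P[2] = {{0},{1,5},{2},{3},{4}}
Fixed point at round 3; 5 class(es).
[1]={1,5}  [5]={1,5}

Answer: BISIMILAR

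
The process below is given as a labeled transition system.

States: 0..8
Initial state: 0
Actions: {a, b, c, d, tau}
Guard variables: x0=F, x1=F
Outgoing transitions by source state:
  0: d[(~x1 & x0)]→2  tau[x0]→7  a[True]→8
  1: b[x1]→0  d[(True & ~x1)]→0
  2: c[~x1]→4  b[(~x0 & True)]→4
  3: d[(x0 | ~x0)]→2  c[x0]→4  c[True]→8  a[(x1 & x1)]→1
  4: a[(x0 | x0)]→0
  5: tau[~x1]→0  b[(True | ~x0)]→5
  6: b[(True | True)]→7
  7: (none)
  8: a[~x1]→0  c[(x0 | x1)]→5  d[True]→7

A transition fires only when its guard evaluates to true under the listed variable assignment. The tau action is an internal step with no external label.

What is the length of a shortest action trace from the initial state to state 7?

Answer: 2

Trace:
Breadth-first toward 7:
  Layer 0: {0}
  Layer 1: {8}
  Layer 2: {7}
depth(7)=2, e.g. a·d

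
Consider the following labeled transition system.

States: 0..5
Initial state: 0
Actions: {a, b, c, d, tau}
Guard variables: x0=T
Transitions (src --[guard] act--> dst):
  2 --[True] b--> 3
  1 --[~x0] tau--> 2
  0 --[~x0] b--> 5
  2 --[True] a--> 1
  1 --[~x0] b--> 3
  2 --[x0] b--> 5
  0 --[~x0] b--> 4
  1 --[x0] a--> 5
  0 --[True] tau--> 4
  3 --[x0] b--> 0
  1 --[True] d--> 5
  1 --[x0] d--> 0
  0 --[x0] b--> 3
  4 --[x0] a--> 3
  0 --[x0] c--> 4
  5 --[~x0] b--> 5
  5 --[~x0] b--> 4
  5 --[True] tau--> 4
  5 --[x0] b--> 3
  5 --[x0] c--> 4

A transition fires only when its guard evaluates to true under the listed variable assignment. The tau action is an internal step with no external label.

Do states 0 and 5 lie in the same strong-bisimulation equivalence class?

Answer: BISIMILAR

Working:
Compute ~ classes (split until stable):
  round 0: {{0,1,2,3,4,5}}
  round 1: {{0,5},{1},{2},{3},{4}}
5 equivalence class(es) (converged in 2)
class of 0: {0,5}; class of 5: {0,5}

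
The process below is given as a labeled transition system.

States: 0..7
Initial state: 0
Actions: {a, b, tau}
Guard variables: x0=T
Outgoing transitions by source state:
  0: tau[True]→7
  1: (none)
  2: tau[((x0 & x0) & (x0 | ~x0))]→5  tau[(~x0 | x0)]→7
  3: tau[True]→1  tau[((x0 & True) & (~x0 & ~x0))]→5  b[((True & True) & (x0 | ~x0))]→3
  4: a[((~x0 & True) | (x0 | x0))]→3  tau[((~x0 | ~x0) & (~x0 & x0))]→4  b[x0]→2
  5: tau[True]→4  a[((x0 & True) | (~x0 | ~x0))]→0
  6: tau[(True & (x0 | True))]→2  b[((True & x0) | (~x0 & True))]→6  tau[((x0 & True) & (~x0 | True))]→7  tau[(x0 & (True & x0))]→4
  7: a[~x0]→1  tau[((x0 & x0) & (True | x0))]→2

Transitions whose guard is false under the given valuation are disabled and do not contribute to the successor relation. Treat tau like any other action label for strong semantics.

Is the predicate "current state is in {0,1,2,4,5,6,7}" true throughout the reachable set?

Safe = {0,1,2,4,5,6,7}
Reach set: {0,1,2,3,4,5,7}
  0: ✓
  1: ✓
  2: ✓
  3: outside
  4: ✓
  5: ✓
  7: ✓
reach 3 via tau·tau·tau·tau·a — violates

Answer: INVARIANT VIOLATED at state 3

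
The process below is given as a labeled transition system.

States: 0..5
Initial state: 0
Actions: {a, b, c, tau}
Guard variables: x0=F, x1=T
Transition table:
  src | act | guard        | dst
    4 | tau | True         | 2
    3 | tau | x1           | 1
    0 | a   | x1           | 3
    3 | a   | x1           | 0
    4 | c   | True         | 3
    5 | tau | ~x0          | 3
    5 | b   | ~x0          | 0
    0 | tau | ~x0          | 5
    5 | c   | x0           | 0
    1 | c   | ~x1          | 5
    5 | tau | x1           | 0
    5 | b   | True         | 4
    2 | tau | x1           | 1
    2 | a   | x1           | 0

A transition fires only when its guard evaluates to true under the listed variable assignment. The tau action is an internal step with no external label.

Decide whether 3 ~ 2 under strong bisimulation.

Compute ~ classes (split until stable):
  P[0] = {{0,1,2,3,4,5}}
  P[1] = {{0,2,3},{1},{4},{5}}
  P[2] = {{0},{1},{2,3},{4},{5}}
5 equivalence class(es) (converged in 3)
class of 3: {2,3}; class of 2: {2,3}

Answer: BISIMILAR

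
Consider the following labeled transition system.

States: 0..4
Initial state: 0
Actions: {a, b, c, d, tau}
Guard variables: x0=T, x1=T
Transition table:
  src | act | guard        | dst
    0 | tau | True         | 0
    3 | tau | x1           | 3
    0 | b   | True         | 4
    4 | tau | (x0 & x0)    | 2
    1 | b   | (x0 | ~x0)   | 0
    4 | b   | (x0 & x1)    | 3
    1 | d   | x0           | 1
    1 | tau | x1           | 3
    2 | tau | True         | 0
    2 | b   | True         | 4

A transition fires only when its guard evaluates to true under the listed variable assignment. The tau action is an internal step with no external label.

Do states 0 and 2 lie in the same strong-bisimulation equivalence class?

Answer: BISIMILAR

Trace:
Refine partition for ~:
  round 0: {{0,1,2,3,4}}
  round 1: {{0,2,4},{1},{3}}
  round 2: {{0,2},{1},{3},{4}}
4 equivalence class(es) (converged in 3)
[0]={0,2}  [2]={0,2}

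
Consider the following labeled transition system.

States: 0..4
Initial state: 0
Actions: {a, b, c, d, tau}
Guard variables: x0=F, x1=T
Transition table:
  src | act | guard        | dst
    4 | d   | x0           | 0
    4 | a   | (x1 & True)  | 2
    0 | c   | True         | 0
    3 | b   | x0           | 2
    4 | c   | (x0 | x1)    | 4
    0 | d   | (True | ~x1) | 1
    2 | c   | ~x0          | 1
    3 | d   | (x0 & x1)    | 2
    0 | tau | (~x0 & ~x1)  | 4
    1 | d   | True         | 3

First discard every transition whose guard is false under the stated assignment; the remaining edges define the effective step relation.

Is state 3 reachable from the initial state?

6 transition(s) survive guard evaluation.
Layer 0: {0}
Layer 1: {1}  now seen {0,1}
Layer 2: {3}  now seen {0,1,3}
Reachable = {0,1,3}
Path to 3: d·d

Answer: REACHABLE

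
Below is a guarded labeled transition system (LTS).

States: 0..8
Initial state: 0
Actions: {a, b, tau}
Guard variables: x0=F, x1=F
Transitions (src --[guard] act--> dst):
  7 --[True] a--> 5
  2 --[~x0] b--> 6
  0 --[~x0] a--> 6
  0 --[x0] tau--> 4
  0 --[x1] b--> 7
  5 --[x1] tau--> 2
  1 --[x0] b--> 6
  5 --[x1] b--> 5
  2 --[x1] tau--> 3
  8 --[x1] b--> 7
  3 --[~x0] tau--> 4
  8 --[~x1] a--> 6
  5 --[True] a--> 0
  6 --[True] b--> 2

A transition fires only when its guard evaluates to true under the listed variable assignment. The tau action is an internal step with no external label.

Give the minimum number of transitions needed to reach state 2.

Answer: 2

Trace:
Layered search for 2:
  depth 0: {0}
  depth 1: {6}
  depth 2: {2}
depth(2)=2, e.g. a·b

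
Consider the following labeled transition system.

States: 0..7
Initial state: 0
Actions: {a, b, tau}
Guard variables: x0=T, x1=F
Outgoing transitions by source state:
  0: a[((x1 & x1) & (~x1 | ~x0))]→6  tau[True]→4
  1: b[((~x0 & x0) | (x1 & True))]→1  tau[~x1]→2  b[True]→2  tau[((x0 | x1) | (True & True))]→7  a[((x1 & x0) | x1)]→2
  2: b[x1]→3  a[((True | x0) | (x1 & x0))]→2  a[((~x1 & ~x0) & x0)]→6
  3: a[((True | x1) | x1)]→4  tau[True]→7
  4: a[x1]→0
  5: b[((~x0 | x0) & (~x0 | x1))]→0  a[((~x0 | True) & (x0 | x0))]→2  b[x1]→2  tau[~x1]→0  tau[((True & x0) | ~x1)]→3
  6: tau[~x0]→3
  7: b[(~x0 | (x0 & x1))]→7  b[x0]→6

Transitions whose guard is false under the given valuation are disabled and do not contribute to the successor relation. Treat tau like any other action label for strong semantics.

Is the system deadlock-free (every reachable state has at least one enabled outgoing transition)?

Reach set: {0,4}
  0: tau→4  [1 exit(s)]
  4: ∅  [STUCK]
trace reaching 4: tau

Answer: DEADLOCK at state 4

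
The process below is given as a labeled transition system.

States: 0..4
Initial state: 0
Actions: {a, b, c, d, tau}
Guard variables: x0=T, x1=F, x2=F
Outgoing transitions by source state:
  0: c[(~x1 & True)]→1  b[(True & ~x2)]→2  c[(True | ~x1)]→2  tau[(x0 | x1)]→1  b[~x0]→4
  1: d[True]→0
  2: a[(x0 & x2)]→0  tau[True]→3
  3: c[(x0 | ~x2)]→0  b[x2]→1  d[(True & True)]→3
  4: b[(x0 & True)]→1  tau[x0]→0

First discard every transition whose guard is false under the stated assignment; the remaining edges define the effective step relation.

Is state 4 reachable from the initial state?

Guard filter leaves 10 enabled edge(s).
L0 = {0}
L1 = {1,2}  now seen {0,1,2}
L2 = {3}  now seen {0,1,2,3}
Reachable = {0,1,2,3}

Answer: UNREACHABLE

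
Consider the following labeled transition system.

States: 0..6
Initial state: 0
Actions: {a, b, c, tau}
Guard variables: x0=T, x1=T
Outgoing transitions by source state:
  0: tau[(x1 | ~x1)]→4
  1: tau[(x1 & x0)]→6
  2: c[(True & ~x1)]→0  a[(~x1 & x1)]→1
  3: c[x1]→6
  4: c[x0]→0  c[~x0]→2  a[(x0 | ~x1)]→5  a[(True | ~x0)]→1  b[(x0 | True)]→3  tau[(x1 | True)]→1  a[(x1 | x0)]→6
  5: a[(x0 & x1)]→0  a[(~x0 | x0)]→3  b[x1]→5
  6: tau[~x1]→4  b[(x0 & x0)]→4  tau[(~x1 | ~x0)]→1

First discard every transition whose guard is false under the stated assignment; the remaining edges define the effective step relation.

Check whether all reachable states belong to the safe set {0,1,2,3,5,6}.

Answer: INVARIANT VIOLATED at state 4

Working:
Inv-set: {0,1,2,3,5,6}
Reachable = {0,1,3,4,5,6}
  0: safe
  1: safe
  3: safe
  4: ✗ unsafe
  5: safe
  6: safe
witness against invariant: tau → 4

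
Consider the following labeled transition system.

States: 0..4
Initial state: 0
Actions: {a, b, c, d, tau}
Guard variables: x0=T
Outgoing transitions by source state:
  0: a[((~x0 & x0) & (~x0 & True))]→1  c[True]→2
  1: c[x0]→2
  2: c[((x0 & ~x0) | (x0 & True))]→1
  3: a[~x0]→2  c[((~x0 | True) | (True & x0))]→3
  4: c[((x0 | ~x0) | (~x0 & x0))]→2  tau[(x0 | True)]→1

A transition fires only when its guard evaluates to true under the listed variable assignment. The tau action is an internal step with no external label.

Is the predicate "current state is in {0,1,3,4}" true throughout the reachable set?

Safe = {0,1,3,4}
R = {0,1,2}
  0: safe
  1: safe
  2: ✗ unsafe
reach 2 via c — violates

Answer: INVARIANT VIOLATED at state 2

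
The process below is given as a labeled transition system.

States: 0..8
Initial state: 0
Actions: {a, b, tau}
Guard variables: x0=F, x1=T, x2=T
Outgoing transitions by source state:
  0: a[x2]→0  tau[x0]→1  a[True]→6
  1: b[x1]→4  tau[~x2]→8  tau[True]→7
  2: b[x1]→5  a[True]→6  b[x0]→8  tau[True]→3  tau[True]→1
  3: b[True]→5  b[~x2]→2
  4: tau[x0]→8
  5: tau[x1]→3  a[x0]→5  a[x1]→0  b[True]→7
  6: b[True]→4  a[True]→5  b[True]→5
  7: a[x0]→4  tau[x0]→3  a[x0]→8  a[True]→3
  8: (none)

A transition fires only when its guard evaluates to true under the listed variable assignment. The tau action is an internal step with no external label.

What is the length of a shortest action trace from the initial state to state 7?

Answer: 3

Working:
Breadth-first toward 7:
  L0 = {0}
  L1 = {6}
  L2 = {4,5}
  L3 = {3,7}
depth(7)=3, e.g. a·a·b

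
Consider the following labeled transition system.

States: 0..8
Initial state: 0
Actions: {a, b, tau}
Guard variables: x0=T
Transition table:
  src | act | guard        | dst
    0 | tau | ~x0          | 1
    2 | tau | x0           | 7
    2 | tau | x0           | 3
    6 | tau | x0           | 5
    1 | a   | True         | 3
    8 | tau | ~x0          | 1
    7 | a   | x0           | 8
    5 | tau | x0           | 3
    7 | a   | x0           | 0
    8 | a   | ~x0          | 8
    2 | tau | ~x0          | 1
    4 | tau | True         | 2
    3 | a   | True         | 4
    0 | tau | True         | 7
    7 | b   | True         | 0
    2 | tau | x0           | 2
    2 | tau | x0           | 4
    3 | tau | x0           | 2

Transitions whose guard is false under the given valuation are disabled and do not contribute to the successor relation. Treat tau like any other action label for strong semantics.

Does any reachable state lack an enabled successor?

R = {0,7,8}
  0: tau→7  [1 out]
  7: a→0  a→8  b→0  [3 out]
  8: ∅  [no exit]
Path to 8: tau·a

Answer: DEADLOCK at state 8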